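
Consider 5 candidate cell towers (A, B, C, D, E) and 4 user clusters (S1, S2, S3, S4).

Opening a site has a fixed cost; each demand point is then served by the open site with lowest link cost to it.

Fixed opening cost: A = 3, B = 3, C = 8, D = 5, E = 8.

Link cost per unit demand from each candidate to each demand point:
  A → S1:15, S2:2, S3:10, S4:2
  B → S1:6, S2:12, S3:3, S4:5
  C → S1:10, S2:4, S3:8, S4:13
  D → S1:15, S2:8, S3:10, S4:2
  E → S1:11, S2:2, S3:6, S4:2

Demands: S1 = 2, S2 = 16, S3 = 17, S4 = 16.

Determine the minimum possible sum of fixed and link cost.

133

Open {A, B}: assign each demand point to its cheapest open site.
  S1→B 2×6=12, S2→A 16×2=32, S3→B 17×3=51, S4→A 16×2=32
  link cost 127, fixed 6 → total 133.
Compare {B, E}: link cost 127 + fixed 11 = 138.
Compare {A, B, D}: link cost 127 + fixed 11 = 138.
Compare {A, B, C}: link cost 127 + fixed 14 = 141.
All other subsets cost ≥ 138. Minimum total cost: 133.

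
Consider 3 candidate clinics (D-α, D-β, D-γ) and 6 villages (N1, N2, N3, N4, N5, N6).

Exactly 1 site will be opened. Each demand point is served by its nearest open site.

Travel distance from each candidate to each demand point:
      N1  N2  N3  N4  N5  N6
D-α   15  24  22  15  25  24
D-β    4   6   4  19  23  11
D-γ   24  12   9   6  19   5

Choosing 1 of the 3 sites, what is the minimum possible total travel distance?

Open {D-β}.
  N1→D-β 4, N2→D-β 6, N3→D-β 4, N4→D-β 19, N5→D-β 23, N6→D-β 11  ⇒ total 67.
Compare {D-γ}: total 75.
Compare {D-α}: total 125.

67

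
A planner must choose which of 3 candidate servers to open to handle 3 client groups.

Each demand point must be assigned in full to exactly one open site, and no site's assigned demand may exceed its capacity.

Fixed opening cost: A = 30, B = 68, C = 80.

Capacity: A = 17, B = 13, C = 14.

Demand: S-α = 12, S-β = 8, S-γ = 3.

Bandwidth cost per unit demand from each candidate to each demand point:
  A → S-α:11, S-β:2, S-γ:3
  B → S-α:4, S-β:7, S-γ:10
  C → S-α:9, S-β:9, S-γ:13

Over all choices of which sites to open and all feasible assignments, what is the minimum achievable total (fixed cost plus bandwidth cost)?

Open {A, B}; cheapest assignment that respects the capacities:
  A (cap 17, load 11): S-β, S-γ — cost 8×2 + 3×3 = 25
  B (cap 13, load 12): S-α — cost 12×4 = 48
  Shipping 73, fixed 98 → total 171.
  Any other capacity-feasible assignment to {A, B} ships for at least 73.
Compare {A, C}: its best feasible assignment gives total 243.
Compare {A, B, C}: its best feasible assignment gives total 251.
Every other set of open sites that can feasibly serve all demand totals ≥ 243 even under its best assignment. Minimum: 171.

171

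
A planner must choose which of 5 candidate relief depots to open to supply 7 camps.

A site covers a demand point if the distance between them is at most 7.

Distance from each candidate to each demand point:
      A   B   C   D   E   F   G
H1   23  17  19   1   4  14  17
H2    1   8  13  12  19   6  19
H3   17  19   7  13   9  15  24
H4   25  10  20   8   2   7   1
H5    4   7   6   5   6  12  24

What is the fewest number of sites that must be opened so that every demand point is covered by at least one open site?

2

Coverage sets (demand points within 7 of each site):
  H1: {D, E}
  H2: {A, F}
  H3: {C}
  H4: {E, F, G}
  H5: {A, B, C, D, E}
No single site covers all 7 demand points.
But {H4, H5} covers everything, so the minimum is 2.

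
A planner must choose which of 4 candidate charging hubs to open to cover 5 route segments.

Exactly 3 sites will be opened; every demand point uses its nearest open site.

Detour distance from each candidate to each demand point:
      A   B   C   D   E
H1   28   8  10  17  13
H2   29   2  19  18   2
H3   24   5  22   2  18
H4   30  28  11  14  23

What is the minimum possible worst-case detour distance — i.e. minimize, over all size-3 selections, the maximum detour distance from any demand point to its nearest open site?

24

Open {H1, H2, H3}.
  Farthest demand point is A at detour distance 24 (to H3); all others are ≤ 24.
With {H1, H3, H4} the worst case is 24.
With {H2, H3, H4} the worst case is 24.
No size-3 selection achieves below 24.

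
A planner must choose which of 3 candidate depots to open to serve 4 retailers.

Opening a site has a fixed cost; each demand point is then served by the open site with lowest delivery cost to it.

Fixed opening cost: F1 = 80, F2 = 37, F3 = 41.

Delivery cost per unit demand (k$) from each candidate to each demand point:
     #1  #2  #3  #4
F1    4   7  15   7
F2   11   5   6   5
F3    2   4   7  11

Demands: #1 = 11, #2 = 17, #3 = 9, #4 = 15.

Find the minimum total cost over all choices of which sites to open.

Open {F2, F3}: assign each demand point to its cheapest open site.
  #1→F3 11×2=22, #2→F3 17×4=68, #3→F2 9×6=54, #4→F2 15×5=75
  delivery cost 219, fixed 78 → total 297.
Compare {F3}: delivery cost 318 + fixed 41 = 359.
Compare {F2}: delivery cost 335 + fixed 37 = 372.
Compare {F1, F2}: delivery cost 258 + fixed 117 = 375.
All other subsets cost ≥ 359. Minimum total cost: 297.

297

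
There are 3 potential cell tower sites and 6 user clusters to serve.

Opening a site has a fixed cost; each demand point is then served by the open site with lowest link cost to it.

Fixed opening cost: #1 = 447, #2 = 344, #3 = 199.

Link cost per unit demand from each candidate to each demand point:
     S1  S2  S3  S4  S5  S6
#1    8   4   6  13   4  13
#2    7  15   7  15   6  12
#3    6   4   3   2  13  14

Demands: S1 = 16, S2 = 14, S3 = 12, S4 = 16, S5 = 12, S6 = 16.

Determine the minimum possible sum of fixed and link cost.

799

Open {#3}: assign each demand point to its cheapest open site.
  S1→#3 16×6=96, S2→#3 14×4=56, S3→#3 12×3=36, S4→#3 16×2=32, S5→#3 12×13=156, S6→#3 16×14=224
  link cost 600, fixed 199 → total 799.
Compare {#2, #3}: link cost 484 + fixed 543 = 1027.
Compare {#1, #3}: link cost 476 + fixed 646 = 1122.
Compare {#1}: link cost 720 + fixed 447 = 1167.
All other subsets cost ≥ 1027. Minimum total cost: 799.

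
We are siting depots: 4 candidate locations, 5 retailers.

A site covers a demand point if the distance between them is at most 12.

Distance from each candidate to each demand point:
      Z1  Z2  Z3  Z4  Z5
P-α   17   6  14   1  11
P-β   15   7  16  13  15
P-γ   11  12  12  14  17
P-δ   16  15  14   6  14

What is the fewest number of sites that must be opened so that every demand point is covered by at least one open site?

Coverage sets (demand points within 12 of each site):
  P-α: {Z2, Z4, Z5}
  P-β: {Z2}
  P-γ: {Z1, Z2, Z3}
  P-δ: {Z4}
No single site covers all 5 demand points.
But {P-α, P-γ} covers everything, so the minimum is 2.

2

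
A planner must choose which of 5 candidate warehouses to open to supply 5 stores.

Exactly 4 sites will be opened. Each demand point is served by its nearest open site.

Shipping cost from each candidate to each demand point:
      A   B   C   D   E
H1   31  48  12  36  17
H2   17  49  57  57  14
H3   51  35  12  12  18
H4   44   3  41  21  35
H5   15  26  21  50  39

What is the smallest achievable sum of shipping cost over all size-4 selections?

Open {H2, H3, H4, H5}.
  A→H5 15, B→H4 3, C→H3 12, D→H3 12, E→H2 14  ⇒ total 56.
Compare {H1, H2, H3, H4}: total 58.
Compare {H1, H3, H4, H5}: total 59.
No size-4 selection does better; minimum is 56.

56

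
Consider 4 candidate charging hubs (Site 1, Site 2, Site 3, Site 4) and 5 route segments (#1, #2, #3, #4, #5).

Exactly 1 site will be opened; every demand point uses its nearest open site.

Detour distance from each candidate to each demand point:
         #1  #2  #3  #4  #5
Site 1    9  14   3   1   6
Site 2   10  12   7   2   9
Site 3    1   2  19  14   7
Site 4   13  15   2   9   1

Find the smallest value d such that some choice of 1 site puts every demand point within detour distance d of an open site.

Open {Site 2}.
  Farthest demand point is #2 at detour distance 12 (to Site 2); all others are ≤ 12.
With {Site 1} the worst case is 14.
With {Site 4} the worst case is 15.
No size-1 selection achieves below 12.

12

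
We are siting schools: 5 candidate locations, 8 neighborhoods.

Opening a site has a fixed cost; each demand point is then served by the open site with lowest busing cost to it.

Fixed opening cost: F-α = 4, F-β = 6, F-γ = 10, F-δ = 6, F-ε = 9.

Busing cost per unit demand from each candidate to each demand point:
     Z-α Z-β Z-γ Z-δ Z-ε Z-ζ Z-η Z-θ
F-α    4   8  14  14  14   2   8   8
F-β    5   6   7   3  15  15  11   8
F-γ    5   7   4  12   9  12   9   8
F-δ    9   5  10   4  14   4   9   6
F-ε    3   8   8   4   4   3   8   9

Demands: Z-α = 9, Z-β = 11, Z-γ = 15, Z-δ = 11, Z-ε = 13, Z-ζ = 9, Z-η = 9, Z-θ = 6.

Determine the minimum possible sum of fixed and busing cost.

388

Open {F-α, F-β, F-γ, F-δ, F-ε}: assign each demand point to its cheapest open site.
  Z-α→F-ε 9×3=27, Z-β→F-δ 11×5=55, Z-γ→F-γ 15×4=60, Z-δ→F-β 11×3=33, Z-ε→F-ε 13×4=52, Z-ζ→F-α 9×2=18, Z-η→F-α 9×8=72, Z-θ→F-δ 6×6=36
  busing cost 353, fixed 35 → total 388.
Compare {F-α, F-γ, F-δ, F-ε}: busing cost 364 + fixed 29 = 393.
Compare {F-β, F-γ, F-δ, F-ε}: busing cost 362 + fixed 31 = 393.
Compare {F-γ, F-δ, F-ε}: busing cost 373 + fixed 25 = 398.
All other subsets cost ≥ 393. Minimum total cost: 388.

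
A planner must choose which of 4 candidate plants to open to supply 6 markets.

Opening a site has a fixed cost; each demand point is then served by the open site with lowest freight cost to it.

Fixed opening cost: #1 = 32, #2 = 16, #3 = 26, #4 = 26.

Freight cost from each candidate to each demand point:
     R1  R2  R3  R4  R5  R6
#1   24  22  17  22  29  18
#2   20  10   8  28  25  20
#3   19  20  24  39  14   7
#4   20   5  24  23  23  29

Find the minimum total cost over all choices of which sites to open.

Open {#2}: assign each demand point to its cheapest open site.
  R1→#2 20, R2→#2 10, R3→#2 8, R4→#2 28, R5→#2 25, R6→#2 20
  freight cost 111, fixed 16 → total 127.
Compare {#2, #3}: freight cost 86 + fixed 42 = 128.
Compare {#2, #4}: freight cost 99 + fixed 42 = 141.
Compare {#3, #4}: freight cost 92 + fixed 52 = 144.
All other subsets cost ≥ 128. Minimum total cost: 127.

127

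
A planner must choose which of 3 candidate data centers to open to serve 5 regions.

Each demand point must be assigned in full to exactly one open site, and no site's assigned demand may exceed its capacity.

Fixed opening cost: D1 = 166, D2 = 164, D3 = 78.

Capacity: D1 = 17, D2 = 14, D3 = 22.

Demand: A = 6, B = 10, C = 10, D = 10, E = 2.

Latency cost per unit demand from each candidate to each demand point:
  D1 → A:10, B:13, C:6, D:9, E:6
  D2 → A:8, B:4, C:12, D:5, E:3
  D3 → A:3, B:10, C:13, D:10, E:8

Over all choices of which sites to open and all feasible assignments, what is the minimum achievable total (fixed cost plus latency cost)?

580

Open {D1, D3}; cheapest assignment that respects the capacities:
  D1 (cap 17, load 16): A, C — cost 6×10 + 10×6 = 120
  D3 (cap 22, load 22): B, D, E — cost 10×10 + 10×10 + 2×8 = 216
  Shipping 336, fixed 244 → total 580.
  Any other capacity-feasible assignment to {D1, D3} ships for at least 336.
Compare {D1, D2, D3}: its best feasible assignment gives total 632.
Every other set of open sites that can feasibly serve all demand totals ≥ 632 even under its best assignment. Minimum: 580.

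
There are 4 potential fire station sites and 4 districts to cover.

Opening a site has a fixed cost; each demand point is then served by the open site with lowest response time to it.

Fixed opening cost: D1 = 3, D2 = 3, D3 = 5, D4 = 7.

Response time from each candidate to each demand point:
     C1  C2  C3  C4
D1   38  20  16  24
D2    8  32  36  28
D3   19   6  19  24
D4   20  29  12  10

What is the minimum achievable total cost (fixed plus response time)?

51

Open {D2, D3, D4}: assign each demand point to its cheapest open site.
  C1→D2 8, C2→D3 6, C3→D4 12, C4→D4 10
  response time 36, fixed 15 → total 51.
Compare {D1, D2, D3, D4}: response time 36 + fixed 18 = 54.
Compare {D3, D4}: response time 47 + fixed 12 = 59.
Compare {D1, D3, D4}: response time 47 + fixed 15 = 62.
All other subsets cost ≥ 54. Minimum total cost: 51.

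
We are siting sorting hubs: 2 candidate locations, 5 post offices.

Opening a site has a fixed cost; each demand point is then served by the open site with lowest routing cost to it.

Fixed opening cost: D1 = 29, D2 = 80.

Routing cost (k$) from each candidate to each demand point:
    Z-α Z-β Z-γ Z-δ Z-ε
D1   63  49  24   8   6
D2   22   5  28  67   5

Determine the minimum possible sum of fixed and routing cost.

173

Open {D1, D2}: assign each demand point to its cheapest open site.
  Z-α→D2 22, Z-β→D2 5, Z-γ→D1 24, Z-δ→D1 8, Z-ε→D2 5
  routing cost 64, fixed 109 → total 173.
Compare {D1}: routing cost 150 + fixed 29 = 179.
Compare {D2}: routing cost 127 + fixed 80 = 207.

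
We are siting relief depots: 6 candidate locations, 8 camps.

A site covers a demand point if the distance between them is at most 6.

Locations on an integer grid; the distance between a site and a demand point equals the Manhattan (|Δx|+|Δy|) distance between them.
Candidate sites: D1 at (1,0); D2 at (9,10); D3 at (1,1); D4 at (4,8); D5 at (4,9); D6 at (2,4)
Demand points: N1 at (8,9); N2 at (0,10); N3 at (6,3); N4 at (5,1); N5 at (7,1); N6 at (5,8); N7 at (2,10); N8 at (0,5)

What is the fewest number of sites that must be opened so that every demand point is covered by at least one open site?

Coverage sets (demand points within 6 of each site):
  D1: {N4, N8}
  D2: {N1, N6}
  D3: {N4, N5, N8}
  D4: {N1, N2, N6, N7}
  D5: {N1, N2, N6, N7}
  D6: {N3, N4, N7, N8}
No 2 sites suffice: every size-2 union leaves at least one demand point uncovered.
But {D3, D4, D6} covers everything, so the minimum is 3.

3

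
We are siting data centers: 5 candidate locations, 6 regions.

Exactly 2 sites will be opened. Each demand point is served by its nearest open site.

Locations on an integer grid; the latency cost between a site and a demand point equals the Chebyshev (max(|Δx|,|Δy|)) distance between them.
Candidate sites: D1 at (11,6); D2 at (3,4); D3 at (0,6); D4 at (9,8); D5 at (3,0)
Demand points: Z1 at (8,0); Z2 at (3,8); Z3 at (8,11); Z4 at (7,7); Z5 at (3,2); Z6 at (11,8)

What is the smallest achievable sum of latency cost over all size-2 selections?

Open {D2, D4}.
  Z1→D2 5, Z2→D2 4, Z3→D4 3, Z4→D4 2, Z5→D2 2, Z6→D4 2  ⇒ total 18.
Compare {D4, D5}: total 20.
Compare {D1, D2}: total 22.
No size-2 selection does better; minimum is 18.

18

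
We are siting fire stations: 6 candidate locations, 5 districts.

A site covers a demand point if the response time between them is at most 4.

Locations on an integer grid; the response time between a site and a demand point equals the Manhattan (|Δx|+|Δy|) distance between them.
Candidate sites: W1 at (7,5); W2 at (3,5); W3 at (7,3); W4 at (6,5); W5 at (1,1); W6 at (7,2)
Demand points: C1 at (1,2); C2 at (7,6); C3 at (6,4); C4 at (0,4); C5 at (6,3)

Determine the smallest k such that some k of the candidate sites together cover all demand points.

2

Coverage sets (demand points within 4 of each site):
  W1: {C2, C3, C5}
  W2: {C3, C4}
  W3: {C2, C3, C5}
  W4: {C2, C3, C5}
  W5: {C1, C4}
  W6: {C2, C3, C5}
No single site covers all 5 demand points.
But {W1, W5} covers everything, so the minimum is 2.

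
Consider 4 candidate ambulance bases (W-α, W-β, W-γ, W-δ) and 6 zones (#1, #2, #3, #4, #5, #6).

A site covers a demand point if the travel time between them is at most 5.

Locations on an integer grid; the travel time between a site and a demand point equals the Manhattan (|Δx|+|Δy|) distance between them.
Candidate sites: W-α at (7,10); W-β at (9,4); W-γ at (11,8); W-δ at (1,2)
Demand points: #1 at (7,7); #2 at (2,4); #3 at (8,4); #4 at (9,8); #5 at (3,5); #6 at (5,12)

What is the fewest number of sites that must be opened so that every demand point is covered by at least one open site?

Coverage sets (demand points within 5 of each site):
  W-α: {#1, #4, #6}
  W-β: {#1, #3, #4}
  W-γ: {#1, #4}
  W-δ: {#2, #5}
No 2 sites suffice: every size-2 union leaves at least one demand point uncovered.
But {W-α, W-β, W-δ} covers everything, so the minimum is 3.

3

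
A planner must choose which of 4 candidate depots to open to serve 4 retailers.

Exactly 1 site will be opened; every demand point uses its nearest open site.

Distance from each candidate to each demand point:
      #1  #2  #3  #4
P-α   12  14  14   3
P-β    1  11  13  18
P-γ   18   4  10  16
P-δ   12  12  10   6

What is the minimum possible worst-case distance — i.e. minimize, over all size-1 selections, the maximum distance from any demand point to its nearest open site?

12

Open {P-δ}.
  Farthest demand point is #1 at distance 12 (to P-δ); all others are ≤ 12.
With {P-α} the worst case is 14.
With {P-β} the worst case is 18.
No size-1 selection achieves below 12.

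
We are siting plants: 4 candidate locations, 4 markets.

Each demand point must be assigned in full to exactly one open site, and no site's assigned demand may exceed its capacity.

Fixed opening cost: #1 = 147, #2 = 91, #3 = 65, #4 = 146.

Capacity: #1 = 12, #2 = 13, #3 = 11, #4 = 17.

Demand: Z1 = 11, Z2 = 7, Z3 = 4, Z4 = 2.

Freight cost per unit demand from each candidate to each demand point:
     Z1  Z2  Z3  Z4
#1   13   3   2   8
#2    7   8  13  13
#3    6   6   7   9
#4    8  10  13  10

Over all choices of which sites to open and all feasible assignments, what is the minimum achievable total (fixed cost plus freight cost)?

329

Open {#2, #3}; cheapest assignment that respects the capacities:
  #2 (cap 13, load 13): Z1, Z4 — cost 11×7 + 2×13 = 103
  #3 (cap 11, load 11): Z2, Z3 — cost 7×6 + 4×7 = 70
  Shipping 173, fixed 156 → total 329.
  Any other capacity-feasible assignment to {#2, #3} ships for at least 173.
Compare {#1, #2}: its best feasible assignment gives total 370.
Compare {#3, #4}: its best feasible assignment gives total 389.
Every other set of open sites that can feasibly serve all demand totals ≥ 370 even under its best assignment. Minimum: 329.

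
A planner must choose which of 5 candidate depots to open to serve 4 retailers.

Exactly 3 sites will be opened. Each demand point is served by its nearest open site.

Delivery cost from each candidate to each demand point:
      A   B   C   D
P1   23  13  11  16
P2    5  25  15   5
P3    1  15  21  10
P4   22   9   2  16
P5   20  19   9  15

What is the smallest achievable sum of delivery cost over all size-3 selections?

Open {P2, P3, P4}.
  A→P3 1, B→P4 9, C→P4 2, D→P2 5  ⇒ total 17.
Compare {P1, P2, P4}: total 21.
Compare {P2, P4, P5}: total 21.
No size-3 selection does better; minimum is 17.

17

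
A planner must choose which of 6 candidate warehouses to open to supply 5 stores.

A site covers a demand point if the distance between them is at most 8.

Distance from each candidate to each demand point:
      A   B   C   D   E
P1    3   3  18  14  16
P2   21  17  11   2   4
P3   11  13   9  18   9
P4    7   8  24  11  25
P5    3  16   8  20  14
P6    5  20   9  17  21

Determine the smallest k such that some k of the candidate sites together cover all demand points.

Coverage sets (demand points within 8 of each site):
  P1: {A, B}
  P2: {D, E}
  P3: {}
  P4: {A, B}
  P5: {A, C}
  P6: {A}
No 2 sites suffice: every size-2 union leaves at least one demand point uncovered.
But {P1, P2, P5} covers everything, so the minimum is 3.

3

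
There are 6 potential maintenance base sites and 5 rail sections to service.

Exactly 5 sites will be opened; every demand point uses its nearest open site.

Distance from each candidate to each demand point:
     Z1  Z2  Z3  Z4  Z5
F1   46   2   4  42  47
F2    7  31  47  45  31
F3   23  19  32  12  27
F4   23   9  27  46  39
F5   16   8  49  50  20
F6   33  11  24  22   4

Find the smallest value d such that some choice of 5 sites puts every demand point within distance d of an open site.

Open {F1, F2, F3, F4, F6}.
  Farthest demand point is Z4 at distance 12 (to F3); all others are ≤ 12.
With {F1, F2, F3, F5, F6} the worst case is 12.
With {F1, F3, F4, F5, F6} the worst case is 16.
No size-5 selection achieves below 12.

12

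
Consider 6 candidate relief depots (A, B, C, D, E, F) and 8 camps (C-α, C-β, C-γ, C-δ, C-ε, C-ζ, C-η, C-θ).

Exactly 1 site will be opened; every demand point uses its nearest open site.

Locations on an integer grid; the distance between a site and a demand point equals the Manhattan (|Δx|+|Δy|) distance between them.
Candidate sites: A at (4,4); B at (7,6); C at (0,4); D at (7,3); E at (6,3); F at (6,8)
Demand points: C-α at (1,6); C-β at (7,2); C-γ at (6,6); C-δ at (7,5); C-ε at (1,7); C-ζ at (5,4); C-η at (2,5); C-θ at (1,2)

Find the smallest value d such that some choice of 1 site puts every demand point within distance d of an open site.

6

Open {A}.
  Farthest demand point is C-ε at distance 6 (to A); all others are ≤ 6.
With {C} the worst case is 9.
With {E} the worst case is 9.
No size-1 selection achieves below 6.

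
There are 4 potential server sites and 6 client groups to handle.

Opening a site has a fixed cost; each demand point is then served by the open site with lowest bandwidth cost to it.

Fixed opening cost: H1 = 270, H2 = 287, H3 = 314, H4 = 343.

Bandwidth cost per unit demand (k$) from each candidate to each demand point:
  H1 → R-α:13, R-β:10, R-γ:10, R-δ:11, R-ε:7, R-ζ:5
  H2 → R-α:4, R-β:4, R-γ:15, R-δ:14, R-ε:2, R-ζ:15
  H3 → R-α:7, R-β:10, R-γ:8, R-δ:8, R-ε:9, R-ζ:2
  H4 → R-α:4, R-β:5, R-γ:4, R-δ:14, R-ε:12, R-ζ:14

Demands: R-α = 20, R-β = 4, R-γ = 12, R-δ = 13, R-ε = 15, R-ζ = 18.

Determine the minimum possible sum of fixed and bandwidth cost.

865

Open {H3}: assign each demand point to its cheapest open site.
  R-α→H3 20×7=140, R-β→H3 4×10=40, R-γ→H3 12×8=96, R-δ→H3 13×8=104, R-ε→H3 15×9=135, R-ζ→H3 18×2=36
  bandwidth cost 551, fixed 314 → total 865.
Compare {H2, H3}: bandwidth cost 362 + fixed 601 = 963.
Compare {H1}: bandwidth cost 758 + fixed 270 = 1028.
Compare {H1, H2}: bandwidth cost 479 + fixed 557 = 1036.
All other subsets cost ≥ 963. Minimum total cost: 865.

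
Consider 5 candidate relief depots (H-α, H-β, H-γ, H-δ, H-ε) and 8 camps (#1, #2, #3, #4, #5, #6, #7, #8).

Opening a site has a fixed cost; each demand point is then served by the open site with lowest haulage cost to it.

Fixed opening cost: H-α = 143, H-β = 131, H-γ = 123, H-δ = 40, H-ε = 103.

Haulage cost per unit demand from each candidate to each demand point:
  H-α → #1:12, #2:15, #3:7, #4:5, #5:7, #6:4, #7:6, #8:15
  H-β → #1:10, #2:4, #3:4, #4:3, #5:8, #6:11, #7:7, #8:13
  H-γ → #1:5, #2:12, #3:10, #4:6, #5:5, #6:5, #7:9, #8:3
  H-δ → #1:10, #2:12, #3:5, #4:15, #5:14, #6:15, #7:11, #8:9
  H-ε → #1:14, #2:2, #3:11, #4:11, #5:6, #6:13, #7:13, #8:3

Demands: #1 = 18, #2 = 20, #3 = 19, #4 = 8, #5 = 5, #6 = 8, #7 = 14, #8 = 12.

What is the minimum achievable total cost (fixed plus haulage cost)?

Open {H-β, H-γ}: assign each demand point to its cheapest open site.
  #1→H-γ 18×5=90, #2→H-β 20×4=80, #3→H-β 19×4=76, #4→H-β 8×3=24, #5→H-γ 5×5=25, #6→H-γ 8×5=40, #7→H-β 14×7=98, #8→H-γ 12×3=36
  haulage cost 469, fixed 254 → total 723.
Compare {H-β, H-γ, H-δ}: haulage cost 469 + fixed 294 = 763.
Compare {H-γ, H-δ, H-ε}: haulage cost 500 + fixed 266 = 766.
Compare {H-β, H-γ, H-ε}: haulage cost 429 + fixed 357 = 786.
All other subsets cost ≥ 763. Minimum total cost: 723.

723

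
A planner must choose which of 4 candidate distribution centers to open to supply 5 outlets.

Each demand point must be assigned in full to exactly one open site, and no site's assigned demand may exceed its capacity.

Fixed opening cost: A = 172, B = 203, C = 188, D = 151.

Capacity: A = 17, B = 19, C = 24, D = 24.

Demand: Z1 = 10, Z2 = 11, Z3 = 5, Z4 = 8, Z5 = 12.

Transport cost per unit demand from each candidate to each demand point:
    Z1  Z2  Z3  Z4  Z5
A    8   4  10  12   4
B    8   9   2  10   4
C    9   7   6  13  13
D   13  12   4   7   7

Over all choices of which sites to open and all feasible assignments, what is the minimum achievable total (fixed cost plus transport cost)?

Open {C, D}; cheapest assignment that respects the capacities:
  C (cap 24, load 24): Z2, Z3, Z4 — cost 11×7 + 5×6 + 8×13 = 211
  D (cap 24, load 22): Z1, Z5 — cost 10×13 + 12×7 = 214
  Shipping 425, fixed 339 → total 764.
  Any other capacity-feasible assignment to {C, D} ships for at least 425.
Compare {A, B, D}: its best feasible assignment gives total 800.
Compare {A, C, D}: its best feasible assignment gives total 802.
Every other set of open sites that can feasibly serve all demand totals ≥ 800 even under its best assignment. Minimum: 764.

764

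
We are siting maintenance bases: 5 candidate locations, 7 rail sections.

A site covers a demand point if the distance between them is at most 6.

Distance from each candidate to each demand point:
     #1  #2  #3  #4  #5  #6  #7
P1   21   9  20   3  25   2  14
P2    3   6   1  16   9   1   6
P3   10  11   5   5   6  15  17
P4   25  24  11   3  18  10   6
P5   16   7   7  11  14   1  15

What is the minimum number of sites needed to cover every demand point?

2

Coverage sets (demand points within 6 of each site):
  P1: {#4, #6}
  P2: {#1, #2, #3, #6, #7}
  P3: {#3, #4, #5}
  P4: {#4, #7}
  P5: {#6}
No single site covers all 7 demand points.
But {P2, P3} covers everything, so the minimum is 2.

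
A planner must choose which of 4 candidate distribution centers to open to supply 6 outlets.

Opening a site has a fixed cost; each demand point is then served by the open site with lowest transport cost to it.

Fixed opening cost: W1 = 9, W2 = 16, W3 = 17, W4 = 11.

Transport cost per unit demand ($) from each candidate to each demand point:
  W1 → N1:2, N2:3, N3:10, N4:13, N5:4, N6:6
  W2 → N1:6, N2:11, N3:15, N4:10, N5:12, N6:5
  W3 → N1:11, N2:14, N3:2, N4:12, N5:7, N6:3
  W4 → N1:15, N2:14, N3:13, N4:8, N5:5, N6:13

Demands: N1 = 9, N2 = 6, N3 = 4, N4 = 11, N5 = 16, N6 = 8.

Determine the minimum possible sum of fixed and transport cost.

257

Open {W1, W3, W4}: assign each demand point to its cheapest open site.
  N1→W1 9×2=18, N2→W1 6×3=18, N3→W3 4×2=8, N4→W4 11×8=88, N5→W1 16×4=64, N6→W3 8×3=24
  transport cost 220, fixed 37 → total 257.
Compare {W1, W2, W3, W4}: transport cost 220 + fixed 53 = 273.
Compare {W1, W2, W3}: transport cost 242 + fixed 42 = 284.
Compare {W1, W3}: transport cost 264 + fixed 26 = 290.
All other subsets cost ≥ 273. Minimum total cost: 257.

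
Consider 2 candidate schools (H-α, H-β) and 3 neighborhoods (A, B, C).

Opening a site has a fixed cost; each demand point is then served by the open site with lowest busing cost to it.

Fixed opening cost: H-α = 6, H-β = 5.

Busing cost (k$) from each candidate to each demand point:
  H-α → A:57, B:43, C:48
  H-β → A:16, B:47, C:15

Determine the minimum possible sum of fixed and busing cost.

83

Open {H-β}: assign each demand point to its cheapest open site.
  A→H-β 16, B→H-β 47, C→H-β 15
  busing cost 78, fixed 5 → total 83.
Compare {H-α, H-β}: busing cost 74 + fixed 11 = 85.
Compare {H-α}: busing cost 148 + fixed 6 = 154.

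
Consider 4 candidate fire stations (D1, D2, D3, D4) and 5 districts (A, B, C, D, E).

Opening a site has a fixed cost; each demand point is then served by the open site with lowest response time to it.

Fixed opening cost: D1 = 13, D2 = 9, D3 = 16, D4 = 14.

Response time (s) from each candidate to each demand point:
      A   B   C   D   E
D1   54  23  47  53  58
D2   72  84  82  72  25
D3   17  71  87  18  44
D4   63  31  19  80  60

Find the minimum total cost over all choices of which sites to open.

Open {D2, D3, D4}: assign each demand point to its cheapest open site.
  A→D3 17, B→D4 31, C→D4 19, D→D3 18, E→D2 25
  response time 110, fixed 39 → total 149.
Compare {D1, D2, D3, D4}: response time 102 + fixed 52 = 154.
Compare {D3, D4}: response time 129 + fixed 30 = 159.
Compare {D1, D3, D4}: response time 121 + fixed 43 = 164.
All other subsets cost ≥ 154. Minimum total cost: 149.

149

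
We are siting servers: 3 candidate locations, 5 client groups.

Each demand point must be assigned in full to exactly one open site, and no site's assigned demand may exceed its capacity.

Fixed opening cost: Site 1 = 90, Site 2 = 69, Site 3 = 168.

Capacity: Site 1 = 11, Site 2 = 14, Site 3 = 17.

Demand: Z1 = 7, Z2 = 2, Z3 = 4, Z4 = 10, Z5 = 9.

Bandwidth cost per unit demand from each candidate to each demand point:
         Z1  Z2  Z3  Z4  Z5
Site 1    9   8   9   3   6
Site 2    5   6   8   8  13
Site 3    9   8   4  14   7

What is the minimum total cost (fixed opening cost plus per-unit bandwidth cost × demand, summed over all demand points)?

483

Open {Site 1, Site 2, Site 3}; cheapest assignment that respects the capacities:
  Site 1 (cap 11, load 10): Z4 — cost 10×3 = 30
  Site 2 (cap 14, load 9): Z1, Z2 — cost 7×5 + 2×6 = 47
  Site 3 (cap 17, load 13): Z3, Z5 — cost 4×4 + 9×7 = 79
  Shipping 156, fixed 327 → total 483.
  Any other capacity-feasible assignment to {Site 1, Site 2, Site 3} ships for at least 156.
Total demand is 32 and no other set of sites has combined capacity ≥ 32, so {Site 1, Site 2, Site 3} is the only feasible choice of open sites. Minimum: 483.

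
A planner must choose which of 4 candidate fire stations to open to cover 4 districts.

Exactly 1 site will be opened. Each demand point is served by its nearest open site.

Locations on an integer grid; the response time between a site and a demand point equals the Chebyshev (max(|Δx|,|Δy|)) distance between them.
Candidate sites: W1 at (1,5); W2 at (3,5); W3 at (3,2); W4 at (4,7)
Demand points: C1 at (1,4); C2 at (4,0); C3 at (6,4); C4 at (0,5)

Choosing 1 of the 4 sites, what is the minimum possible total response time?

Open {W3}.
  C1→W3 2, C2→W3 2, C3→W3 3, C4→W3 3  ⇒ total 10.
Compare {W1}: total 12.
Compare {W2}: total 13.
No size-1 selection does better; minimum is 10.

10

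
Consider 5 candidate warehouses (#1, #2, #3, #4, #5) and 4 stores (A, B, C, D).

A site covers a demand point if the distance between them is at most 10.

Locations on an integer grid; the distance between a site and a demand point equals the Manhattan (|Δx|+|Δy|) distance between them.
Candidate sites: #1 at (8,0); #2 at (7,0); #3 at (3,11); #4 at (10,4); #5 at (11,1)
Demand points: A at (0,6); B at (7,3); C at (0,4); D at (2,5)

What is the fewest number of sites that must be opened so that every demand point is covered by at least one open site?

Coverage sets (demand points within 10 of each site):
  #1: {B}
  #2: {B, D}
  #3: {A, C, D}
  #4: {B, C, D}
  #5: {B}
No single site covers all 4 demand points.
But {#1, #3} covers everything, so the minimum is 2.

2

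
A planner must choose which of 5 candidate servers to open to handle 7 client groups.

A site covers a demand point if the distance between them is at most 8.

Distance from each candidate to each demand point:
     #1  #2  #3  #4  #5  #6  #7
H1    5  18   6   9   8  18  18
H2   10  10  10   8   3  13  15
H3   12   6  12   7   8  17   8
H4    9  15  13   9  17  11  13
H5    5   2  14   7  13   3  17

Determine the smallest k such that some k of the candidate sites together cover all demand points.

3

Coverage sets (demand points within 8 of each site):
  H1: {#1, #3, #5}
  H2: {#4, #5}
  H3: {#2, #4, #5, #7}
  H4: {}
  H5: {#1, #2, #4, #6}
No 2 sites suffice: every size-2 union leaves at least one demand point uncovered.
But {H1, H3, H5} covers everything, so the minimum is 3.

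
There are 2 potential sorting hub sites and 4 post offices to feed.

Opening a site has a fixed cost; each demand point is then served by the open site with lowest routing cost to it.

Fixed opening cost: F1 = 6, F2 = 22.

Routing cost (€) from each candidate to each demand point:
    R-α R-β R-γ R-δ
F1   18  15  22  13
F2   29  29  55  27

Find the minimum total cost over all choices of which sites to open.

74

Open {F1}: assign each demand point to its cheapest open site.
  R-α→F1 18, R-β→F1 15, R-γ→F1 22, R-δ→F1 13
  routing cost 68, fixed 6 → total 74.
Compare {F1, F2}: routing cost 68 + fixed 28 = 96.
Compare {F2}: routing cost 140 + fixed 22 = 162.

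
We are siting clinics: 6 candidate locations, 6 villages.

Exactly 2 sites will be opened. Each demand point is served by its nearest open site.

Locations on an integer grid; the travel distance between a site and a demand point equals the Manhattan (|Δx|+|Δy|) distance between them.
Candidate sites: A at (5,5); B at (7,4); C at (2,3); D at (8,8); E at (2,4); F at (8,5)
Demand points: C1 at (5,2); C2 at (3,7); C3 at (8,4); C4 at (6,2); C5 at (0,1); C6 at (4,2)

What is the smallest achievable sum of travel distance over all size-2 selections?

Open {B, C}.
  C1→B 4, C2→C 5, C3→B 1, C4→B 3, C5→C 4, C6→C 3  ⇒ total 20.
Compare {B, E}: total 21.
Compare {A, C}: total 22.
No size-2 selection does better; minimum is 20.

20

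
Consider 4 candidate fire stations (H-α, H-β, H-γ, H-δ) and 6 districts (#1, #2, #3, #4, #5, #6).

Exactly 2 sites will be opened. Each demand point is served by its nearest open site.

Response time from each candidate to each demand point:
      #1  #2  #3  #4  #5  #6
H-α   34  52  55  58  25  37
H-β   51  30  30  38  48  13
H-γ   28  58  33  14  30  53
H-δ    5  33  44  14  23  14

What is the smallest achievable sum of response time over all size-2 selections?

Open {H-β, H-δ}.
  #1→H-δ 5, #2→H-β 30, #3→H-β 30, #4→H-δ 14, #5→H-δ 23, #6→H-β 13  ⇒ total 115.
Compare {H-γ, H-δ}: total 122.
Compare {H-α, H-δ}: total 133.
No size-2 selection does better; minimum is 115.

115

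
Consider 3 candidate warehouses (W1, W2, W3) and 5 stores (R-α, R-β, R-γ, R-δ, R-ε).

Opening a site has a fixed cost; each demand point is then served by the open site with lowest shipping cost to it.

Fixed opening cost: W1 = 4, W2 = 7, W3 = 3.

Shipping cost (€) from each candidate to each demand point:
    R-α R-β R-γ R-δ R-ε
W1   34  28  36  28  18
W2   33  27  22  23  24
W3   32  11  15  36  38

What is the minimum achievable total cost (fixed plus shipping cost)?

111

Open {W1, W3}: assign each demand point to its cheapest open site.
  R-α→W3 32, R-β→W3 11, R-γ→W3 15, R-δ→W1 28, R-ε→W1 18
  shipping cost 104, fixed 7 → total 111.
Compare {W1, W2, W3}: shipping cost 99 + fixed 14 = 113.
Compare {W2, W3}: shipping cost 105 + fixed 10 = 115.
Compare {W1, W2}: shipping cost 123 + fixed 11 = 134.
All other subsets cost ≥ 113. Minimum total cost: 111.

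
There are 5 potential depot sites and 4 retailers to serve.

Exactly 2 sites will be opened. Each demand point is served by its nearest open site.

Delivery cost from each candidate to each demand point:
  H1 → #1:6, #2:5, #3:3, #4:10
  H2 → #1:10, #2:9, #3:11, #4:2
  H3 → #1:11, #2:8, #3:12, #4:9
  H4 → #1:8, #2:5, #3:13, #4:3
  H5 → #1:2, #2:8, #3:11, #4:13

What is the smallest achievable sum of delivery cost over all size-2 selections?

Open {H1, H2}.
  #1→H1 6, #2→H1 5, #3→H1 3, #4→H2 2  ⇒ total 16.
Compare {H1, H4}: total 17.
Compare {H1, H5}: total 20.
No size-2 selection does better; minimum is 16.

16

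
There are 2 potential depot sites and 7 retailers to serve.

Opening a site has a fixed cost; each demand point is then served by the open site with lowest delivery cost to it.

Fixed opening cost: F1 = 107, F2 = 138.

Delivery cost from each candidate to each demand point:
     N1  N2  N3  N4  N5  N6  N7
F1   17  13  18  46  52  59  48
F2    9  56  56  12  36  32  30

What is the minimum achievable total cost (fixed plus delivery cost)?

Open {F1}: assign each demand point to its cheapest open site.
  N1→F1 17, N2→F1 13, N3→F1 18, N4→F1 46, N5→F1 52, N6→F1 59, N7→F1 48
  delivery cost 253, fixed 107 → total 360.
Compare {F2}: delivery cost 231 + fixed 138 = 369.
Compare {F1, F2}: delivery cost 150 + fixed 245 = 395.

360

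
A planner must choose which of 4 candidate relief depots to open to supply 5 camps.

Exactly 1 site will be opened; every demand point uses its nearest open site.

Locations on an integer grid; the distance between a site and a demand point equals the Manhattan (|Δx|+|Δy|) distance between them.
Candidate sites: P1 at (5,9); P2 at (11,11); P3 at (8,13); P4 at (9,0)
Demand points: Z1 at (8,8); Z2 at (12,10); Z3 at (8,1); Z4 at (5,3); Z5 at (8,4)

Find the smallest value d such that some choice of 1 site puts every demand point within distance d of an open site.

Open {P1}.
  Farthest demand point is Z3 at distance 11 (to P1); all others are ≤ 11.
With {P3} the worst case is 13.
With {P4} the worst case is 13.
No size-1 selection achieves below 11.

11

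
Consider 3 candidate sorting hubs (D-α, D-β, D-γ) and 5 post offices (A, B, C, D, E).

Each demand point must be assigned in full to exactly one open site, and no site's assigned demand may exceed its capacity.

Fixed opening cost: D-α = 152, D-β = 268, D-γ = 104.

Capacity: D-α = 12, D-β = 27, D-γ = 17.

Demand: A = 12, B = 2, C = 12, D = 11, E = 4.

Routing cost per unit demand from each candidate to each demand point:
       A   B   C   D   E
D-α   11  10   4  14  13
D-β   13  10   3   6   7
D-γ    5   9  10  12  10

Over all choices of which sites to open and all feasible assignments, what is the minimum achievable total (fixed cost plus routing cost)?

580

Open {D-β, D-γ}; cheapest assignment that respects the capacities:
  D-β (cap 27, load 27): C, D, E — cost 12×3 + 11×6 + 4×7 = 130
  D-γ (cap 17, load 14): A, B — cost 12×5 + 2×9 = 78
  Shipping 208, fixed 372 → total 580.
  Any other capacity-feasible assignment to {D-β, D-γ} ships for at least 208.
Compare {D-α, D-β, D-γ}: its best feasible assignment gives total 732.
Every other set of open sites that can feasibly serve all demand totals ≥ 732 even under its best assignment. Minimum: 580.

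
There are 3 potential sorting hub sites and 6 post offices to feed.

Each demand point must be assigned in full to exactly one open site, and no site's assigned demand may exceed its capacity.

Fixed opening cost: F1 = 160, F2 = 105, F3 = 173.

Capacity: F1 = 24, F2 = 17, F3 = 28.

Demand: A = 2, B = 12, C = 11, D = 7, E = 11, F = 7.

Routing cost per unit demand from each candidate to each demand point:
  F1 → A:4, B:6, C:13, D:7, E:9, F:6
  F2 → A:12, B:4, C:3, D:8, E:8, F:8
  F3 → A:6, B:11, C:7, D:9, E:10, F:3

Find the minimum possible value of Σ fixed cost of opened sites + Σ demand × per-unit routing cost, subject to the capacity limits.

Open {F1, F3}; cheapest assignment that respects the capacities:
  F1 (cap 24, load 23): B, E — cost 12×6 + 11×9 = 171
  F3 (cap 28, load 27): A, C, D, F — cost 2×6 + 11×7 + 7×9 + 7×3 = 173
  Shipping 344, fixed 333 → total 677.
  Any other capacity-feasible assignment to {F1, F3} ships for at least 344.
Compare {F1, F2, F3}: its best feasible assignment gives total 731.
Every other set of open sites that can feasibly serve all demand totals ≥ 731 even under its best assignment. Minimum: 677.

677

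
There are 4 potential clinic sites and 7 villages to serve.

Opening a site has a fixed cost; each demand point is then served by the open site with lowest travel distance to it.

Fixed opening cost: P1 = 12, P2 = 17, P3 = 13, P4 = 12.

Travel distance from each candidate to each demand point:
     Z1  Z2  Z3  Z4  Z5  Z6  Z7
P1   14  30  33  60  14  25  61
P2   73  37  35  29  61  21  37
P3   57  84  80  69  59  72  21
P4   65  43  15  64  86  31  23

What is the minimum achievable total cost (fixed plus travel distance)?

187

Open {P1, P2, P4}: assign each demand point to its cheapest open site.
  Z1→P1 14, Z2→P1 30, Z3→P4 15, Z4→P2 29, Z5→P1 14, Z6→P2 21, Z7→P4 23
  travel distance 146, fixed 41 → total 187.
Compare {P1, P2, P3, P4}: travel distance 144 + fixed 54 = 198.
Compare {P1, P2, P3}: travel distance 162 + fixed 42 = 204.
Compare {P1, P4}: travel distance 181 + fixed 24 = 205.
All other subsets cost ≥ 198. Minimum total cost: 187.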